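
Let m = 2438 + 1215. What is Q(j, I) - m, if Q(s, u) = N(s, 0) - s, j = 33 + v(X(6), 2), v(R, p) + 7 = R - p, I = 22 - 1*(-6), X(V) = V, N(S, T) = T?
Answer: -3683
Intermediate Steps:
m = 3653
I = 28 (I = 22 + 6 = 28)
v(R, p) = -7 + R - p (v(R, p) = -7 + (R - p) = -7 + R - p)
j = 30 (j = 33 + (-7 + 6 - 1*2) = 33 + (-7 + 6 - 2) = 33 - 3 = 30)
Q(s, u) = -s (Q(s, u) = 0 - s = -s)
Q(j, I) - m = -1*30 - 1*3653 = -30 - 3653 = -3683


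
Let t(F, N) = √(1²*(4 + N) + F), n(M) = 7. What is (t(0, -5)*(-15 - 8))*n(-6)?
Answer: -161*I ≈ -161.0*I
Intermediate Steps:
t(F, N) = √(4 + F + N) (t(F, N) = √(1*(4 + N) + F) = √((4 + N) + F) = √(4 + F + N))
(t(0, -5)*(-15 - 8))*n(-6) = (√(4 + 0 - 5)*(-15 - 8))*7 = (√(-1)*(-23))*7 = (I*(-23))*7 = -23*I*7 = -161*I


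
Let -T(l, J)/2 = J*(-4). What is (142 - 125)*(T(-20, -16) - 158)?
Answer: -4862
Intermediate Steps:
T(l, J) = 8*J (T(l, J) = -2*J*(-4) = -(-8)*J = 8*J)
(142 - 125)*(T(-20, -16) - 158) = (142 - 125)*(8*(-16) - 158) = 17*(-128 - 158) = 17*(-286) = -4862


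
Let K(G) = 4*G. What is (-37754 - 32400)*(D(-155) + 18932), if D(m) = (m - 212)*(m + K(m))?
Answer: -21281706978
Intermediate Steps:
D(m) = 5*m*(-212 + m) (D(m) = (m - 212)*(m + 4*m) = (-212 + m)*(5*m) = 5*m*(-212 + m))
(-37754 - 32400)*(D(-155) + 18932) = (-37754 - 32400)*(5*(-155)*(-212 - 155) + 18932) = -70154*(5*(-155)*(-367) + 18932) = -70154*(284425 + 18932) = -70154*303357 = -21281706978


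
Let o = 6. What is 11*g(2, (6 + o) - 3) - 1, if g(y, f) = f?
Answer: 98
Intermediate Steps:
11*g(2, (6 + o) - 3) - 1 = 11*((6 + 6) - 3) - 1 = 11*(12 - 3) - 1 = 11*9 - 1 = 99 - 1 = 98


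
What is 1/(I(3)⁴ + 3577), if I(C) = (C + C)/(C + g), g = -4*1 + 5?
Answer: 16/57313 ≈ 0.00027917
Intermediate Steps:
g = 1 (g = -4 + 5 = 1)
I(C) = 2*C/(1 + C) (I(C) = (C + C)/(C + 1) = (2*C)/(1 + C) = 2*C/(1 + C))
1/(I(3)⁴ + 3577) = 1/((2*3/(1 + 3))⁴ + 3577) = 1/((2*3/4)⁴ + 3577) = 1/((2*3*(¼))⁴ + 3577) = 1/((3/2)⁴ + 3577) = 1/(81/16 + 3577) = 1/(57313/16) = 16/57313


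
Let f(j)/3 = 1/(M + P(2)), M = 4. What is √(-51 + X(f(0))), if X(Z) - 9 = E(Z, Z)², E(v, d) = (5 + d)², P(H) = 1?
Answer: √588406/25 ≈ 30.683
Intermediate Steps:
f(j) = ⅗ (f(j) = 3/(4 + 1) = 3/5 = 3*(⅕) = ⅗)
X(Z) = 9 + (5 + Z)⁴ (X(Z) = 9 + ((5 + Z)²)² = 9 + (5 + Z)⁴)
√(-51 + X(f(0))) = √(-51 + (9 + (5 + ⅗)⁴)) = √(-51 + (9 + (28/5)⁴)) = √(-51 + (9 + 614656/625)) = √(-51 + 620281/625) = √(588406/625) = √588406/25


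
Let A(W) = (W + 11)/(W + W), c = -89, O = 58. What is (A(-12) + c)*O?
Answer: -61915/12 ≈ -5159.6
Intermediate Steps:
A(W) = (11 + W)/(2*W) (A(W) = (11 + W)/((2*W)) = (11 + W)*(1/(2*W)) = (11 + W)/(2*W))
(A(-12) + c)*O = ((1/2)*(11 - 12)/(-12) - 89)*58 = ((1/2)*(-1/12)*(-1) - 89)*58 = (1/24 - 89)*58 = -2135/24*58 = -61915/12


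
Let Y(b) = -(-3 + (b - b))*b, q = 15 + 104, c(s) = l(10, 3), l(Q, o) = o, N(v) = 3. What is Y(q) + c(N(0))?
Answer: 360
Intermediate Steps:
c(s) = 3
q = 119
Y(b) = 3*b (Y(b) = -(-3 + 0)*b = -(-3)*b = 3*b)
Y(q) + c(N(0)) = 3*119 + 3 = 357 + 3 = 360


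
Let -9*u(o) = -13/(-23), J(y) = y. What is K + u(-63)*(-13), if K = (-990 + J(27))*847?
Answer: -168841658/207 ≈ -8.1566e+5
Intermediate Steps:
u(o) = -13/207 (u(o) = -(-13)/(9*(-23)) = -(-13)*(-1)/(9*23) = -⅑*13/23 = -13/207)
K = -815661 (K = (-990 + 27)*847 = -963*847 = -815661)
K + u(-63)*(-13) = -815661 - 13/207*(-13) = -815661 + 169/207 = -168841658/207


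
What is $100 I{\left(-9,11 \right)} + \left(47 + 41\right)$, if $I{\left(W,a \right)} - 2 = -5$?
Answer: $-212$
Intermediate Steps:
$I{\left(W,a \right)} = -3$ ($I{\left(W,a \right)} = 2 - 5 = -3$)
$100 I{\left(-9,11 \right)} + \left(47 + 41\right) = 100 \left(-3\right) + \left(47 + 41\right) = -300 + 88 = -212$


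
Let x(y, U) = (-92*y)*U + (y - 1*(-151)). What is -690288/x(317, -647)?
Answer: -86286/2358697 ≈ -0.036582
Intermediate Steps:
x(y, U) = 151 + y - 92*U*y (x(y, U) = -92*U*y + (y + 151) = -92*U*y + (151 + y) = 151 + y - 92*U*y)
-690288/x(317, -647) = -690288/(151 + 317 - 92*(-647)*317) = -690288/(151 + 317 + 18869108) = -690288/18869576 = -690288*1/18869576 = -86286/2358697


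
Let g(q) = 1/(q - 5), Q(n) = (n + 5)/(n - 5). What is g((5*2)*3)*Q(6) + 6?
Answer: 161/25 ≈ 6.4400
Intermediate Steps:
Q(n) = (5 + n)/(-5 + n)
g(q) = 1/(-5 + q)
g((5*2)*3)*Q(6) + 6 = ((5 + 6)/(-5 + 6))/(-5 + (5*2)*3) + 6 = (11/1)/(-5 + 10*3) + 6 = (1*11)/(-5 + 30) + 6 = 11/25 + 6 = 161/25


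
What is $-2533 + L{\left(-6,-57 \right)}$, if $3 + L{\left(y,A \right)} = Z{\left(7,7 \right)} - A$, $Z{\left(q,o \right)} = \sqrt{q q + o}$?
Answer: $-2479 + 2 \sqrt{14} \approx -2471.5$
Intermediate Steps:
$Z{\left(q,o \right)} = \sqrt{o + q^{2}}$ ($Z{\left(q,o \right)} = \sqrt{q^{2} + o} = \sqrt{o + q^{2}}$)
$L{\left(y,A \right)} = -3 - A + 2 \sqrt{14}$ ($L{\left(y,A \right)} = -3 - \left(A - \sqrt{7 + 7^{2}}\right) = -3 - \left(A - \sqrt{7 + 49}\right) = -3 - \left(A - 2 \sqrt{14}\right) = -3 - A + 2 \sqrt{14}$)
$-2533 + L{\left(-6,-57 \right)} = -2533 - \left(-54 - 2 \sqrt{14}\right) = -2533 + \left(-3 + 57 + 2 \sqrt{14}\right) = -2533 + \left(54 + 2 \sqrt{14}\right) = -2479 + 2 \sqrt{14}$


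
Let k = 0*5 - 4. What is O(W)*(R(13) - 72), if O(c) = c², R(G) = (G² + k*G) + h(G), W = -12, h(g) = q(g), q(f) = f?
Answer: 8352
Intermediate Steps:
h(g) = g
k = -4 (k = 0 - 4 = -4)
R(G) = G² - 3*G (R(G) = (G² - 4*G) + G = G² - 3*G)
O(W)*(R(13) - 72) = (-12)²*(13*(-3 + 13) - 72) = 144*(13*10 - 72) = 144*(130 - 72) = 144*58 = 8352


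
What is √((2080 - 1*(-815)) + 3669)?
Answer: 2*√1641 ≈ 81.019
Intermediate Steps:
√((2080 - 1*(-815)) + 3669) = √((2080 + 815) + 3669) = √(2895 + 3669) = √6564 = 2*√1641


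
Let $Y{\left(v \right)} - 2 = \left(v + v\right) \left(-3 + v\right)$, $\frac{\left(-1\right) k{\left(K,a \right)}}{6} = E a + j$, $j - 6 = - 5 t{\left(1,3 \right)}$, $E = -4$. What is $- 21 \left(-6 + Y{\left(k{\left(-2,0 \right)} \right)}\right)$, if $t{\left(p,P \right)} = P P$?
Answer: $-2270184$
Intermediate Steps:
$t{\left(p,P \right)} = P^{2}$
$j = -39$ ($j = 6 - 5 \cdot 3^{2} = 6 - 45 = -39$)
$k{\left(K,a \right)} = 234 + 24 a$ ($k{\left(K,a \right)} = - 6 \left(- 4 a - 39\right) = - 6 \left(-39 - 4 a\right) = 234 + 24 a$)
$Y{\left(v \right)} = 2 + 2 v \left(-3 + v\right)$ ($Y{\left(v \right)} = 2 + \left(v + v\right) \left(-3 + v\right) = 2 + 2 v \left(-3 + v\right)$)
$- 21 \left(-6 + Y{\left(k{\left(-2,0 \right)} \right)}\right) = - 21 \left(-6 + \left(2 - 6 \left(234 + 24 \cdot 0\right) + 2 \left(234 + 24 \cdot 0\right)^{2}\right)\right) = - 21 \left(-6 + \left(2 - 6 \left(234 + 0\right) + 2 \left(234 + 0\right)^{2}\right)\right) = - 21 \left(-6 + \left(2 - 1404 + 2 \cdot 234^{2}\right)\right) = - 21 \left(-6 + \left(2 - 1404 + 2 \cdot 54756\right)\right) = - 21 \left(-6 + \left(2 - 1404 + 109512\right)\right) = - 21 \left(-6 + 108110\right) = \left(-21\right) 108104 = -2270184$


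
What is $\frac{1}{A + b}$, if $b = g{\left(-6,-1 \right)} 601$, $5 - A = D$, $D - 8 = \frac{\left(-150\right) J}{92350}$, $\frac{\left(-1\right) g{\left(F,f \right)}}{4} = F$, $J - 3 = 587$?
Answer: $\frac{1847}{26637357} \approx 6.9339 \cdot 10^{-5}$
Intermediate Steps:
$J = 590$ ($J = 3 + 587 = 590$)
$g{\left(F,f \right)} = - 4 F$
$D = \frac{13006}{1847}$ ($D = 8 + \frac{\left(-150\right) 590}{92350} = 8 - \frac{1770}{1847} = \frac{13006}{1847} \approx 7.0417$)
$A = - \frac{3771}{1847}$ ($A = 5 - \frac{13006}{1847} = - \frac{3771}{1847} \approx -2.0417$)
$b = 14424$ ($b = \left(-4\right) \left(-6\right) 601 = 24 \cdot 601 = 14424$)
$\frac{1}{A + b} = \frac{1}{- \frac{3771}{1847} + 14424} = \frac{1}{\frac{26637357}{1847}} = \frac{1847}{26637357}$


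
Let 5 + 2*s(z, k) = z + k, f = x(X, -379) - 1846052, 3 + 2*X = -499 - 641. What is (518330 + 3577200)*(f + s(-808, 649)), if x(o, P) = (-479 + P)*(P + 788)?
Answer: -8998108759680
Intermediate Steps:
X = -1143/2 (X = -3/2 + (-499 - 641)/2 = -3/2 + (½)*(-1140) = -3/2 - 570 = -1143/2 ≈ -571.50)
x(o, P) = (-479 + P)*(788 + P)
f = -2196974 (f = (-377452 + (-379)² + 309*(-379)) - 1846052 = (-377452 + 143641 - 117111) - 1846052 = -350922 - 1846052 = -2196974)
s(z, k) = -5/2 + k/2 + z/2 (s(z, k) = -5/2 + (z + k)/2 = -5/2 + (k + z)/2 = -5/2 + (k/2 + z/2) = -5/2 + k/2 + z/2)
(518330 + 3577200)*(f + s(-808, 649)) = (518330 + 3577200)*(-2196974 + (-5/2 + (½)*649 + (½)*(-808))) = 4095530*(-2196974 + (-5/2 + 649/2 - 404)) = 4095530*(-2196974 - 82) = 4095530*(-2197056) = -8998108759680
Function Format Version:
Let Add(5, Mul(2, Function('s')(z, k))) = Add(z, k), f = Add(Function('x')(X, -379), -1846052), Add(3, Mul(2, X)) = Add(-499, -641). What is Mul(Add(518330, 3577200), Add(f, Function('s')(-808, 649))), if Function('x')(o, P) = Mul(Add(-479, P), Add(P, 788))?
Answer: -8998108759680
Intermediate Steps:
X = Rational(-1143, 2) (X = Add(Rational(-3, 2), Mul(Rational(1, 2), Add(-499, -641))) = Add(Rational(-3, 2), Mul(Rational(1, 2), -1140)) = Add(Rational(-3, 2), -570) = Rational(-1143, 2) ≈ -571.50)
Function('x')(o, P) = Mul(Add(-479, P), Add(788, P))
f = -2196974 (f = Add(Add(-377452, Pow(-379, 2), Mul(309, -379)), -1846052) = Add(Add(-377452, 143641, -117111), -1846052) = Add(-350922, -1846052) = -2196974)
Function('s')(z, k) = Add(Rational(-5, 2), Mul(Rational(1, 2), k), Mul(Rational(1, 2), z)) (Function('s')(z, k) = Add(Rational(-5, 2), Mul(Rational(1, 2), Add(z, k))) = Add(Rational(-5, 2), Mul(Rational(1, 2), Add(k, z))) = Add(Rational(-5, 2), Add(Mul(Rational(1, 2), k), Mul(Rational(1, 2), z))) = Add(Rational(-5, 2), Mul(Rational(1, 2), k), Mul(Rational(1, 2), z)))
Mul(Add(518330, 3577200), Add(f, Function('s')(-808, 649))) = Mul(Add(518330, 3577200), Add(-2196974, Add(Rational(-5, 2), Mul(Rational(1, 2), 649), Mul(Rational(1, 2), -808)))) = Mul(4095530, Add(-2196974, Add(Rational(-5, 2), Rational(649, 2), -404))) = Mul(4095530, Add(-2196974, -82)) = Mul(4095530, -2197056) = -8998108759680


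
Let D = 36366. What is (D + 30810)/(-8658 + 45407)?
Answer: 67176/36749 ≈ 1.8280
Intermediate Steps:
(D + 30810)/(-8658 + 45407) = (36366 + 30810)/(-8658 + 45407) = 67176/36749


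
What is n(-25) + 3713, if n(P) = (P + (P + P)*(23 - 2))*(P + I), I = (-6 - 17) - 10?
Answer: 66063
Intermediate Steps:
I = -33 (I = -23 - 10 = -33)
n(P) = 43*P*(-33 + P) (n(P) = (P + (P + P)*(23 - 2))*(P - 33) = (P + (2*P)*21)*(-33 + P) = (P + 42*P)*(-33 + P) = (43*P)*(-33 + P) = 43*P*(-33 + P))
n(-25) + 3713 = 43*(-25)*(-33 - 25) + 3713 = 43*(-25)*(-58) + 3713 = 62350 + 3713 = 66063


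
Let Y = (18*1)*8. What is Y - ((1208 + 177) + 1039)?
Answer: -2280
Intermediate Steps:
Y = 144 (Y = 18*8 = 144)
Y - ((1208 + 177) + 1039) = 144 - ((1208 + 177) + 1039) = 144 - (1385 + 1039) = 144 - 1*2424 = 144 - 2424 = -2280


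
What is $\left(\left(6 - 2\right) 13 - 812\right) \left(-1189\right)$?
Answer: $903640$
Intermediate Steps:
$\left(\left(6 - 2\right) 13 - 812\right) \left(-1189\right) = \left(4 \cdot 13 - 812\right) \left(-1189\right) = \left(52 - 812\right) \left(-1189\right) = \left(-760\right) \left(-1189\right) = 903640$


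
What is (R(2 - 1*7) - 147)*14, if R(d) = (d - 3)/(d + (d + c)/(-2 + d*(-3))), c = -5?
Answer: -152894/75 ≈ -2038.6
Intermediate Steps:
R(d) = (-3 + d)/(d + (-5 + d)/(-2 - 3*d)) (R(d) = (d - 3)/(d + (d - 5)/(-2 + d*(-3))) = (-3 + d)/(d + (-5 + d)/(-2 - 3*d)))
(R(2 - 1*7) - 147)*14 = ((-6 - 7*(2 - 1*7) + 3*(2 - 1*7)**2)/(5 + (2 - 1*7) + 3*(2 - 1*7)**2) - 147)*14 = ((-6 - 7*(2 - 7) + 3*(2 - 7)**2)/(5 + (2 - 7) + 3*(2 - 7)**2) - 147)*14 = ((-6 - 7*(-5) + 3*(-5)**2)/(5 - 5 + 3*(-5)**2) - 147)*14 = ((-6 + 35 + 3*25)/(5 - 5 + 3*25) - 147)*14 = ((-6 + 35 + 75)/(5 - 5 + 75) - 147)*14 = (104/75 - 147)*14 = -10921/75*14 = -152894/75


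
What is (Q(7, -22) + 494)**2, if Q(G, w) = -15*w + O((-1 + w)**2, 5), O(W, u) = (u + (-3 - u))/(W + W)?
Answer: 760016060521/1119364 ≈ 6.7897e+5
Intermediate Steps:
O(W, u) = -3/(2*W) (O(W, u) = -3*1/(2*W) = -3/(2*W))
Q(G, w) = -15*w - 3/(2*(-1 + w)**2)
(Q(7, -22) + 494)**2 = ((-15*(-22) - 3/(2*(-1 - 22)**2)) + 494)**2 = ((330 - 3/2/(-23)**2) + 494)**2 = ((330 - 3/2*1/529) + 494)**2 = ((330 - 3/1058) + 494)**2 = (349137/1058 + 494)**2 = (871789/1058)**2 = 760016060521/1119364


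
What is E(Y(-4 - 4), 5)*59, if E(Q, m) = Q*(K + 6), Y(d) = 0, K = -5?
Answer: 0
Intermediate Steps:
E(Q, m) = Q (E(Q, m) = Q*(-5 + 6) = Q*1 = Q)
E(Y(-4 - 4), 5)*59 = 0*59 = 0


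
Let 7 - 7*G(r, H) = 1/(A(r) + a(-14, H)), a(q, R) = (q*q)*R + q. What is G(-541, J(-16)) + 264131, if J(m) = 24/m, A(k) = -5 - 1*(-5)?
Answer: 569468593/2156 ≈ 2.6413e+5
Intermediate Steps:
A(k) = 0 (A(k) = -5 + 5 = 0)
a(q, R) = q + R*q**2 (a(q, R) = q**2*R + q = R*q**2 + q = q + R*q**2)
G(r, H) = 1 - 1/(7*(-14 + 196*H)) (G(r, H) = 1 - 1/(7*(0 - 14*(1 + H*(-14)))) = 1 - 1/(7*(0 - 14*(1 - 14*H))) = 1 - 1/(7*(0 + (-14 + 196*H))) = 1 - 1/(7*(-14 + 196*H)))
G(-541, J(-16)) + 264131 = (-99 + 1372*(24/(-16)))/(98*(-1 + 14*(24/(-16)))) + 264131 = (-99 + 1372*(24*(-1/16)))/(98*(-1 + 14*(24*(-1/16)))) + 264131 = (-99 + 1372*(-3/2))/(98*(-1 + 14*(-3/2))) + 264131 = (-99 - 2058)/(98*(-1 - 21)) + 264131 = (1/98)*(-2157)/(-22) + 264131 = (1/98)*(-1/22)*(-2157) + 264131 = 2157/2156 + 264131 = 569468593/2156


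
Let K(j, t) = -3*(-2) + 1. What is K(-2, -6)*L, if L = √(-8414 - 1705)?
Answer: 7*I*√10119 ≈ 704.15*I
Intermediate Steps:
K(j, t) = 7 (K(j, t) = 6 + 1 = 7)
L = I*√10119 (L = √(-10119) = I*√10119 ≈ 100.59*I)
K(-2, -6)*L = 7*(I*√10119) = 7*I*√10119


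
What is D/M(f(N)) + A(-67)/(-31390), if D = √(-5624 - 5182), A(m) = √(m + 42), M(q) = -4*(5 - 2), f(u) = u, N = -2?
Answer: I*(-6 - 3139*√10806)/37668 ≈ -8.6628*I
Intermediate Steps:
M(q) = -12 (M(q) = -4*3 = -12)
A(m) = √(42 + m)
D = I*√10806 (D = √(-10806) = I*√10806 ≈ 103.95*I)
D/M(f(N)) + A(-67)/(-31390) = (I*√10806)/(-12) + √(42 - 67)/(-31390) = (I*√10806)*(-1/12) + √(-25)*(-1/31390) = -I*√10806/12 + (5*I)*(-1/31390) = -I*√10806/12 - I/6278 = -I/6278 - I*√10806/12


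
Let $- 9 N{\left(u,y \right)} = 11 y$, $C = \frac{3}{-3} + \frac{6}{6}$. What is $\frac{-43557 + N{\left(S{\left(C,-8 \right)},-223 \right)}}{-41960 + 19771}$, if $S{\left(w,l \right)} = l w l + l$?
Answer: $\frac{389560}{199701} \approx 1.9507$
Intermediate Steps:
$C = 0$ ($C = 3 \left(- \frac{1}{3}\right) + 6 \cdot \frac{1}{6} = -1 + 1 = 0$)
$S{\left(w,l \right)} = l + w l^{2}$ ($S{\left(w,l \right)} = w l^{2} + l = l + w l^{2}$)
$N{\left(u,y \right)} = - \frac{11 y}{9}$
$\frac{-43557 + N{\left(S{\left(C,-8 \right)},-223 \right)}}{-41960 + 19771} = \frac{-43557 - - \frac{2453}{9}}{-41960 + 19771} = \frac{-43557 + \frac{2453}{9}}{-22189} = \left(- \frac{389560}{9}\right) \left(- \frac{1}{22189}\right) = \frac{389560}{199701}$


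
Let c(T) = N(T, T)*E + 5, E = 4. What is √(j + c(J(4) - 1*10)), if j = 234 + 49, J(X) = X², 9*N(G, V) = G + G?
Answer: 4*√165/3 ≈ 17.127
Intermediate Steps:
N(G, V) = 2*G/9 (N(G, V) = (G + G)/9 = (2*G)/9 = 2*G/9)
j = 283
c(T) = 5 + 8*T/9 (c(T) = (2*T/9)*4 + 5 = 8*T/9 + 5 = 5 + 8*T/9)
√(j + c(J(4) - 1*10)) = √(283 + (5 + 8*(4² - 1*10)/9)) = √(283 + (5 + 8*(16 - 10)/9)) = √(283 + (5 + (8/9)*6)) = √(283 + (5 + 16/3)) = √(283 + 31/3) = √(880/3) = 4*√165/3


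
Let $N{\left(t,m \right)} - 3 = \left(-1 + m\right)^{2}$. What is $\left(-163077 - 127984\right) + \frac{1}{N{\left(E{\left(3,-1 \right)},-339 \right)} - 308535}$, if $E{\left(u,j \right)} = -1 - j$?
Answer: $- \frac{56154980853}{192932} \approx -2.9106 \cdot 10^{5}$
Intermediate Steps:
$N{\left(t,m \right)} = 3 + \left(-1 + m\right)^{2}$
$\left(-163077 - 127984\right) + \frac{1}{N{\left(E{\left(3,-1 \right)},-339 \right)} - 308535} = \left(-163077 - 127984\right) + \frac{1}{\left(3 + \left(-1 - 339\right)^{2}\right) - 308535} = -291061 + \frac{1}{\left(3 + \left(-340\right)^{2}\right) - 308535} = -291061 + \frac{1}{\left(3 + 115600\right) - 308535} = -291061 + \frac{1}{115603 - 308535} = -291061 + \frac{1}{-192932} = -291061 - \frac{1}{192932} = - \frac{56154980853}{192932}$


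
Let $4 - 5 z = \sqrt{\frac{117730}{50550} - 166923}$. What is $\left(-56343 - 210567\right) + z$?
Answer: $- \frac{1334546}{5} - \frac{2 i \sqrt{1066332019890}}{25275} \approx -2.6691 \cdot 10^{5} - 81.712 i$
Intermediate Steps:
$z = \frac{4}{5} - \frac{2 i \sqrt{1066332019890}}{25275}$ ($z = \frac{4}{5} - \frac{\sqrt{\frac{117730}{50550} - 166923}}{5} = \frac{4}{5} - \frac{\sqrt{117730 \cdot \frac{1}{50550} - 166923}}{5} = \frac{4}{5} - \frac{\sqrt{\frac{11773}{5055} - 166923}}{5} = \frac{4}{5} - \frac{\sqrt{- \frac{843783992}{5055}}}{5} = \frac{4}{5} - \frac{\frac{2}{5055} i \sqrt{1066332019890}}{5} = \frac{4}{5} - \frac{2 i \sqrt{1066332019890}}{25275} \approx 0.8 - 81.712 i$)
$\left(-56343 - 210567\right) + z = \left(-56343 - 210567\right) + \left(\frac{4}{5} - \frac{2 i \sqrt{1066332019890}}{25275}\right) = -266910 + \left(\frac{4}{5} - \frac{2 i \sqrt{1066332019890}}{25275}\right) = - \frac{1334546}{5} - \frac{2 i \sqrt{1066332019890}}{25275}$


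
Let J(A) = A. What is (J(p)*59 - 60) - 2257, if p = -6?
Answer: -2671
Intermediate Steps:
(J(p)*59 - 60) - 2257 = (-6*59 - 60) - 2257 = (-354 - 60) - 2257 = -414 - 2257 = -2671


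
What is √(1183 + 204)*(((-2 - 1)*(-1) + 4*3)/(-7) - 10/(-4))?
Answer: 5*√1387/14 ≈ 13.301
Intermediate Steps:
√(1183 + 204)*(((-2 - 1)*(-1) + 4*3)/(-7) - 10/(-4)) = √1387*((-3*(-1) + 12)*(-⅐) - 10*(-¼)) = √1387*((3 + 12)*(-⅐) + 5/2) = √1387*(15*(-⅐) + 5/2) = √1387*(-15/7 + 5/2) = √1387*(5/14) = 5*√1387/14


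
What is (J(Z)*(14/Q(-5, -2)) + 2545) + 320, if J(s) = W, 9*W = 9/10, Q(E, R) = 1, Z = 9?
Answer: 14332/5 ≈ 2866.4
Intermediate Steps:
W = 1/10 (W = (9/10)/9 = (9*(1/10))/9 = (1/9)*(9/10) = 1/10 ≈ 0.10000)
J(s) = 1/10
(J(Z)*(14/Q(-5, -2)) + 2545) + 320 = ((14/1)/10 + 2545) + 320 = ((14*1)/10 + 2545) + 320 = ((1/10)*14 + 2545) + 320 = (7/5 + 2545) + 320 = 12732/5 + 320 = 14332/5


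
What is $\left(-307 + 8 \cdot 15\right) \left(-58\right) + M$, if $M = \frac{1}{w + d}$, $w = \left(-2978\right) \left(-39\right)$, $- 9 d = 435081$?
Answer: $\frac{2206065557}{203399} \approx 10846.0$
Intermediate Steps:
$d = - \frac{145027}{3}$ ($d = \left(- \frac{1}{9}\right) 435081 = - \frac{145027}{3} \approx -48342.0$)
$w = 116142$
$M = \frac{3}{203399}$ ($M = \frac{1}{116142 - \frac{145027}{3}} = \frac{1}{\frac{203399}{3}} = \frac{3}{203399} \approx 1.4749 \cdot 10^{-5}$)
$\left(-307 + 8 \cdot 15\right) \left(-58\right) + M = \left(-307 + 8 \cdot 15\right) \left(-58\right) + \frac{3}{203399} = \left(-307 + 120\right) \left(-58\right) + \frac{3}{203399} = \left(-187\right) \left(-58\right) + \frac{3}{203399} = 10846 + \frac{3}{203399} = \frac{2206065557}{203399}$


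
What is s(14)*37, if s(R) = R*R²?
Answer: 101528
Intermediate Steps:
s(R) = R³
s(14)*37 = 14³*37 = 2744*37 = 101528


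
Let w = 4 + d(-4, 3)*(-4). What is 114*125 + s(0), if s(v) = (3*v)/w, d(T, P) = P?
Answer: 14250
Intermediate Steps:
w = -8 (w = 4 + 3*(-4) = 4 - 12 = -8)
s(v) = -3*v/8 (s(v) = (3*v)/(-8) = (3*v)*(-1/8) = -3*v/8)
114*125 + s(0) = 114*125 - 3/8*0 = 14250 + 0 = 14250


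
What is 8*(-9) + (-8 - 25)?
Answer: -105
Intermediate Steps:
8*(-9) + (-8 - 25) = -72 - 33 = -105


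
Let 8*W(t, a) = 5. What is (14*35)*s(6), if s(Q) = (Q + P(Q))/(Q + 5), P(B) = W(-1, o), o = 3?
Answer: 12985/44 ≈ 295.11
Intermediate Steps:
W(t, a) = 5/8 (W(t, a) = (⅛)*5 = 5/8)
P(B) = 5/8
s(Q) = (5/8 + Q)/(5 + Q) (s(Q) = (Q + 5/8)/(Q + 5) = (5/8 + Q)/(5 + Q))
(14*35)*s(6) = (14*35)*((5/8 + 6)/(5 + 6)) = 490*((53/8)/11) = 490*((1/11)*(53/8)) = 490*(53/88) = 12985/44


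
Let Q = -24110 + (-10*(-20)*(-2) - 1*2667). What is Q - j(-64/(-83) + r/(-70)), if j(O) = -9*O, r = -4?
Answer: -78927531/2905 ≈ -27170.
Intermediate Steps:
Q = -27177 (Q = -24110 + (200*(-2) - 2667) = -24110 + (-400 - 2667) = -24110 - 3067 = -27177)
Q - j(-64/(-83) + r/(-70)) = -27177 - (-9)*(-64/(-83) - 4/(-70)) = -27177 - (-9)*(-64*(-1/83) - 4*(-1/70)) = -27177 - (-9)*(64/83 + 2/35) = -27177 - (-9)*2406/2905 = -27177 - 1*(-21654/2905) = -27177 + 21654/2905 = -78927531/2905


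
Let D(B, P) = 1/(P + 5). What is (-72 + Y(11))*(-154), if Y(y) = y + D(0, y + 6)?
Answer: 9387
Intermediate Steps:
D(B, P) = 1/(5 + P)
Y(y) = y + 1/(11 + y) (Y(y) = y + 1/(5 + (y + 6)) = y + 1/(5 + (6 + y)) = y + 1/(11 + y))
(-72 + Y(11))*(-154) = (-72 + (1 + 11*(11 + 11))/(11 + 11))*(-154) = (-72 + (1 + 11*22)/22)*(-154) = (-72 + (1 + 242)/22)*(-154) = (-72 + (1/22)*243)*(-154) = (-72 + 243/22)*(-154) = -1341/22*(-154) = 9387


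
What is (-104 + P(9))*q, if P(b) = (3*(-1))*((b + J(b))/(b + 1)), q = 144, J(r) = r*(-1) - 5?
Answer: -14760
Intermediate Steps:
J(r) = -5 - r (J(r) = -r - 5 = -5 - r)
P(b) = 15/(1 + b) (P(b) = (3*(-1))*((b + (-5 - b))/(b + 1)) = -(-15)/(1 + b) = 15/(1 + b))
(-104 + P(9))*q = (-104 + 15/(1 + 9))*144 = (-104 + 15/10)*144 = (-104 + 15*(⅒))*144 = (-104 + 3/2)*144 = -205/2*144 = -14760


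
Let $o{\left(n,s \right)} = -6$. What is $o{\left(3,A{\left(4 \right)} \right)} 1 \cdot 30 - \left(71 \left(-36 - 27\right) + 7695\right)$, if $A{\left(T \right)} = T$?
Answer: $-3402$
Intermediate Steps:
$o{\left(3,A{\left(4 \right)} \right)} 1 \cdot 30 - \left(71 \left(-36 - 27\right) + 7695\right) = \left(-6\right) 1 \cdot 30 - \left(71 \left(-36 - 27\right) + 7695\right) = \left(-6\right) 30 - \left(71 \left(-63\right) + 7695\right) = -180 - \left(-4473 + 7695\right) = -180 - 3222 = -3402$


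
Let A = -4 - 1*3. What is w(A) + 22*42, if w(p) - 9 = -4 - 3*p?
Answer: 950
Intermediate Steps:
A = -7 (A = -4 - 3 = -7)
w(p) = 5 - 3*p (w(p) = 9 + (-4 - 3*p) = 5 - 3*p)
w(A) + 22*42 = (5 - 3*(-7)) + 22*42 = (5 + 21) + 924 = 26 + 924 = 950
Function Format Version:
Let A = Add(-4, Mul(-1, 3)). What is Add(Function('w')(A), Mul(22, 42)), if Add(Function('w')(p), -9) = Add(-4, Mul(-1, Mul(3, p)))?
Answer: 950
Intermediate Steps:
A = -7 (A = Add(-4, -3) = -7)
Function('w')(p) = Add(5, Mul(-3, p)) (Function('w')(p) = Add(9, Add(-4, Mul(-1, Mul(3, p)))) = Add(9, Add(-4, Mul(-3, p))) = Add(5, Mul(-3, p)))
Add(Function('w')(A), Mul(22, 42)) = Add(Add(5, Mul(-3, -7)), Mul(22, 42)) = Add(Add(5, 21), 924) = Add(26, 924) = 950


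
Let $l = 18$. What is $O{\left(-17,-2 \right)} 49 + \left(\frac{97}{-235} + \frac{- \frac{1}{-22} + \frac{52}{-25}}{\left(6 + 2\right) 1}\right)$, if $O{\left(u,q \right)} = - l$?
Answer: $- \frac{182535553}{206800} \approx -882.67$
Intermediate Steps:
$O{\left(u,q \right)} = -18$ ($O{\left(u,q \right)} = \left(-1\right) 18 = -18$)
$O{\left(-17,-2 \right)} 49 + \left(\frac{97}{-235} + \frac{- \frac{1}{-22} + \frac{52}{-25}}{\left(6 + 2\right) 1}\right) = \left(-18\right) 49 + \left(\frac{97}{-235} + \frac{- \frac{1}{-22} + \frac{52}{-25}}{\left(6 + 2\right) 1}\right) = -882 + \left(97 \left(- \frac{1}{235}\right) + \frac{\left(-1\right) \left(- \frac{1}{22}\right) + 52 \left(- \frac{1}{25}\right)}{8 \cdot 1}\right) = -882 - \left(\frac{97}{235} - \frac{\frac{1}{22} - \frac{52}{25}}{8}\right) = -882 - \frac{137953}{206800} = - \frac{182535553}{206800}$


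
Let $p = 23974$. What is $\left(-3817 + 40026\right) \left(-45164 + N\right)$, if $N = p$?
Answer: $-767268710$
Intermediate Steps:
$N = 23974$
$\left(-3817 + 40026\right) \left(-45164 + N\right) = \left(-3817 + 40026\right) \left(-45164 + 23974\right) = 36209 \left(-21190\right) = -767268710$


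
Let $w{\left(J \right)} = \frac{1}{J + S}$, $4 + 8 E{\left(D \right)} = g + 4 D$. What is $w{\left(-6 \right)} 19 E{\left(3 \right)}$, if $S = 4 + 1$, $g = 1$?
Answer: $- \frac{171}{8} \approx -21.375$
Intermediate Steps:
$E{\left(D \right)} = - \frac{3}{8} + \frac{D}{2}$ ($E{\left(D \right)} = - \frac{1}{2} + \frac{1 + 4 D}{8} = - \frac{1}{2} + \left(\frac{1}{8} + \frac{D}{2}\right) = - \frac{3}{8} + \frac{D}{2}$)
$S = 5$
$w{\left(J \right)} = \frac{1}{5 + J}$ ($w{\left(J \right)} = \frac{1}{J + 5} = \frac{1}{5 + J}$)
$w{\left(-6 \right)} 19 E{\left(3 \right)} = \frac{1}{5 - 6} \cdot 19 \left(- \frac{3}{8} + \frac{1}{2} \cdot 3\right) = \frac{1}{-1} \cdot 19 \left(- \frac{3}{8} + \frac{3}{2}\right) = \left(-1\right) 19 \cdot \frac{9}{8} = \left(-19\right) \frac{9}{8} = - \frac{171}{8}$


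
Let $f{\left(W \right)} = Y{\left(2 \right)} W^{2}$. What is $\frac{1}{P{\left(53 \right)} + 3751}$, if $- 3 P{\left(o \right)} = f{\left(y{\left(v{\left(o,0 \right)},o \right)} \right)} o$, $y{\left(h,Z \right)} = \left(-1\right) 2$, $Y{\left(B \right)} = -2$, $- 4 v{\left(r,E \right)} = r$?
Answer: $\frac{3}{11677} \approx 0.00025692$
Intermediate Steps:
$v{\left(r,E \right)} = - \frac{r}{4}$
$y{\left(h,Z \right)} = -2$
$f{\left(W \right)} = - 2 W^{2}$
$P{\left(o \right)} = \frac{8 o}{3}$ ($P{\left(o \right)} = - \frac{- 2 \left(-2\right)^{2} o}{3} = - \frac{\left(-2\right) 4 o}{3} = - \frac{\left(-8\right) o}{3} = \frac{8 o}{3}$)
$\frac{1}{P{\left(53 \right)} + 3751} = \frac{1}{\frac{8}{3} \cdot 53 + 3751} = \frac{1}{\frac{424}{3} + 3751} = \frac{1}{\frac{11677}{3}} = \frac{3}{11677}$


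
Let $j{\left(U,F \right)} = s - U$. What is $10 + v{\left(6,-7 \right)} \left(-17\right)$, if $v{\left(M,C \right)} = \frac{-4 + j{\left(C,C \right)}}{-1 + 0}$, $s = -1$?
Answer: $44$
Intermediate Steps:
$j{\left(U,F \right)} = -1 - U$
$v{\left(M,C \right)} = 5 + C$ ($v{\left(M,C \right)} = \frac{-4 - \left(1 + C\right)}{-1 + 0} = \frac{-5 - C}{-1} = \left(-5 - C\right) \left(-1\right) = 5 + C$)
$10 + v{\left(6,-7 \right)} \left(-17\right) = 10 + \left(5 - 7\right) \left(-17\right) = 10 - -34 = 10 + 34 = 44$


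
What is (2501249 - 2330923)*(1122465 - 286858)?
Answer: 142325597882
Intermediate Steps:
(2501249 - 2330923)*(1122465 - 286858) = 170326*835607 = 142325597882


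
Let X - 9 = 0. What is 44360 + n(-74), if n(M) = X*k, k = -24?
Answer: 44144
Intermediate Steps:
X = 9 (X = 9 + 0 = 9)
n(M) = -216 (n(M) = 9*(-24) = -216)
44360 + n(-74) = 44360 - 216 = 44144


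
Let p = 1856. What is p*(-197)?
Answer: -365632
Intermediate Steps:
p*(-197) = 1856*(-197) = -365632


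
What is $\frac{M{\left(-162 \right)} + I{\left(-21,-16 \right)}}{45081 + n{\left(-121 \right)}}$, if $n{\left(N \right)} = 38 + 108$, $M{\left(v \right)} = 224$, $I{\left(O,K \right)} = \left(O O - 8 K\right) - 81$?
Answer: $\frac{712}{45227} \approx 0.015743$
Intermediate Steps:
$I{\left(O,K \right)} = -81 + O^{2} - 8 K$ ($I{\left(O,K \right)} = \left(O^{2} - 8 K\right) - 81 = -81 + O^{2} - 8 K$)
$n{\left(N \right)} = 146$
$\frac{M{\left(-162 \right)} + I{\left(-21,-16 \right)}}{45081 + n{\left(-121 \right)}} = \frac{224 - \left(-47 - 441\right)}{45081 + 146} = \frac{224 + \left(-81 + 441 + 128\right)}{45227} = \left(224 + 488\right) \frac{1}{45227} = 712 \cdot \frac{1}{45227} = \frac{712}{45227}$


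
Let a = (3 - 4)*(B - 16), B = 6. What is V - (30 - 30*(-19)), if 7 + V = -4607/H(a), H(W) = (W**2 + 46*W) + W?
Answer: -350597/570 ≈ -615.08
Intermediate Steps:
a = 10 (a = (3 - 4)*(6 - 16) = -1*(-10) = 10)
H(W) = W**2 + 47*W
V = -8597/570 (V = -7 - 4607*1/(10*(47 + 10)) = -7 - 4607/(10*57) = -7 - 4607/570 = -8597/570 ≈ -15.082)
V - (30 - 30*(-19)) = -8597/570 - (30 - 30*(-19)) = -8597/570 - (30 + 570) = -8597/570 - 1*600 = -8597/570 - 600 = -350597/570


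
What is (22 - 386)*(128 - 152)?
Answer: 8736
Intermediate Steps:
(22 - 386)*(128 - 152) = -364*(-24) = 8736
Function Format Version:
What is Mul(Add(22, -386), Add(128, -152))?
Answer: 8736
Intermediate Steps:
Mul(Add(22, -386), Add(128, -152)) = Mul(-364, -24) = 8736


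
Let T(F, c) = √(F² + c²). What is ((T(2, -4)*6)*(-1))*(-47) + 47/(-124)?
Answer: -47/124 + 564*√5 ≈ 1260.8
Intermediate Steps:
((T(2, -4)*6)*(-1))*(-47) + 47/(-124) = ((√(2² + (-4)²)*6)*(-1))*(-47) + 47/(-124) = ((√(4 + 16)*6)*(-1))*(-47) + 47*(-1/124) = ((√20*6)*(-1))*(-47) - 47/124 = (((2*√5)*6)*(-1))*(-47) - 47/124 = ((12*√5)*(-1))*(-47) - 47/124 = -12*√5*(-47) - 47/124 = 564*√5 - 47/124 = -47/124 + 564*√5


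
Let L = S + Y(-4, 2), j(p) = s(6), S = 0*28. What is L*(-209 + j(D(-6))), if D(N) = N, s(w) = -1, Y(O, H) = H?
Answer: -420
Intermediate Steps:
S = 0
j(p) = -1
L = 2 (L = 0 + 2 = 2)
L*(-209 + j(D(-6))) = 2*(-209 - 1) = 2*(-210) = -420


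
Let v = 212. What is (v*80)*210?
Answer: 3561600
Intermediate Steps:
(v*80)*210 = (212*80)*210 = 16960*210 = 3561600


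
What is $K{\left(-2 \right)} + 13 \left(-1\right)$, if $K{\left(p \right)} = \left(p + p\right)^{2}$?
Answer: $3$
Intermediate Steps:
$K{\left(p \right)} = 4 p^{2}$ ($K{\left(p \right)} = \left(2 p\right)^{2} = 4 p^{2}$)
$K{\left(-2 \right)} + 13 \left(-1\right) = 4 \left(-2\right)^{2} + 13 \left(-1\right) = 4 \cdot 4 - 13 = 16 - 13 = 3$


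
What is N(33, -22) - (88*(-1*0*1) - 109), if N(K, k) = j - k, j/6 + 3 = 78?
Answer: 581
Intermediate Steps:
j = 450 (j = -18 + 6*78 = -18 + 468 = 450)
N(K, k) = 450 - k
N(33, -22) - (88*(-1*0*1) - 109) = (450 - 1*(-22)) - (88*(-1*0*1) - 109) = (450 + 22) - (88*(0*1) - 109) = 472 - (88*0 - 109) = 472 - (0 - 109) = 472 - 1*(-109) = 472 + 109 = 581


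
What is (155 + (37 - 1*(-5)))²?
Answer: 38809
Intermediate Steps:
(155 + (37 - 1*(-5)))² = (155 + (37 + 5))² = (155 + 42)² = 197² = 38809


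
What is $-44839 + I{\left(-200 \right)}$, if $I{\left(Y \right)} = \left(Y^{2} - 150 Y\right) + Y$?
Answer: $24961$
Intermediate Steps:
$I{\left(Y \right)} = Y^{2} - 149 Y$
$-44839 + I{\left(-200 \right)} = -44839 - 200 \left(-149 - 200\right) = -44839 - -69800 = -44839 + 69800 = 24961$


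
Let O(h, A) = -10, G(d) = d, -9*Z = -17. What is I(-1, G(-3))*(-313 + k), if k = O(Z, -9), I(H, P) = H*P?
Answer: -969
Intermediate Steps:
Z = 17/9 (Z = -1/9*(-17) = 17/9 ≈ 1.8889)
k = -10
I(-1, G(-3))*(-313 + k) = (-1*(-3))*(-313 - 10) = 3*(-323) = -969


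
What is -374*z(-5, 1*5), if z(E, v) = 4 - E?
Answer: -3366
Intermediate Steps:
-374*z(-5, 1*5) = -374*(4 - 1*(-5)) = -374*(4 + 5) = -374*9 = -3366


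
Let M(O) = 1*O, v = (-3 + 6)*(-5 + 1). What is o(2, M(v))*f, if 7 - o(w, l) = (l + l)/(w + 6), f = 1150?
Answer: 11500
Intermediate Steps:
v = -12 (v = 3*(-4) = -12)
M(O) = O
o(w, l) = 7 - 2*l/(6 + w) (o(w, l) = 7 - (l + l)/(w + 6) = 7 - 2*l/(6 + w))
o(2, M(v))*f = ((42 - 2*(-12) + 7*2)/(6 + 2))*1150 = ((42 + 24 + 14)/8)*1150 = ((⅛)*80)*1150 = 10*1150 = 11500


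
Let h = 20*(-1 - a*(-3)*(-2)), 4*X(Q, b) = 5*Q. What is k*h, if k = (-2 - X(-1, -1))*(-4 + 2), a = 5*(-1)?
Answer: 870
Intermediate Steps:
a = -5
X(Q, b) = 5*Q/4 (X(Q, b) = (5*Q)/4 = 5*Q/4)
k = 3/2 (k = (-2 - 5*(-1)/4)*(-4 + 2) = (-2 - 1*(-5/4))*(-2) = (-2 + 5/4)*(-2) = -¾*(-2) = 3/2 ≈ 1.5000)
h = 580 (h = 20*(-1 - (-5*(-3))*(-2)) = 20*(-1 - 15*(-2)) = 20*(-1 - 1*(-30)) = 20*(-1 + 30) = 20*29 = 580)
k*h = (3/2)*580 = 870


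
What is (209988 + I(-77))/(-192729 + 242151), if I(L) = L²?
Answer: 215917/49422 ≈ 4.3688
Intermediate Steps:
(209988 + I(-77))/(-192729 + 242151) = (209988 + (-77)²)/(-192729 + 242151) = (209988 + 5929)/49422 = 215917*(1/49422) = 215917/49422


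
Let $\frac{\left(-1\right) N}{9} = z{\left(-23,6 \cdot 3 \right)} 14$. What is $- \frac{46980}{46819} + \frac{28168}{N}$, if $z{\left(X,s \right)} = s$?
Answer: $- \frac{50905294}{3792339} \approx -13.423$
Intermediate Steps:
$N = -2268$ ($N = - 9 \cdot 6 \cdot 3 \cdot 14 = - 9 \cdot 18 \cdot 14 = \left(-9\right) 252 = -2268$)
$- \frac{46980}{46819} + \frac{28168}{N} = - \frac{46980}{46819} + \frac{28168}{-2268} = \left(-46980\right) \frac{1}{46819} + 28168 \left(- \frac{1}{2268}\right) = - \frac{46980}{46819} - \frac{1006}{81} = - \frac{50905294}{3792339}$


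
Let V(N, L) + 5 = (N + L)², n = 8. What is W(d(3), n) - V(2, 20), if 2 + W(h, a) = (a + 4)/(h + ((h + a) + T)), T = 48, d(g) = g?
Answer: -14905/31 ≈ -480.81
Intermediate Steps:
W(h, a) = -2 + (4 + a)/(48 + a + 2*h) (W(h, a) = -2 + (a + 4)/(h + ((h + a) + 48)) = -2 + (4 + a)/(h + ((a + h) + 48)) = -2 + (4 + a)/(h + (48 + a + h)) = -2 + (4 + a)/(48 + a + 2*h))
V(N, L) = -5 + (L + N)² (V(N, L) = -5 + (N + L)² = -5 + (L + N)²)
W(d(3), n) - V(2, 20) = (-92 - 1*8 - 4*3)/(48 + 8 + 2*3) - (-5 + (20 + 2)²) = (-92 - 8 - 12)/(48 + 8 + 6) - (-5 + 22²) = -112/62 - (-5 + 484) = (1/62)*(-112) - 1*479 = -56/31 - 479 = -14905/31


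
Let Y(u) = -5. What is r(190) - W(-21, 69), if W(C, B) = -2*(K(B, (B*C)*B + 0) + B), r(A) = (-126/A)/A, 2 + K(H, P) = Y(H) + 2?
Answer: 2310337/18050 ≈ 128.00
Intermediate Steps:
K(H, P) = -5 (K(H, P) = -2 + (-5 + 2) = -2 - 3 = -5)
r(A) = -126/A²
W(C, B) = 10 - 2*B (W(C, B) = -2*(-5 + B) = 10 - 2*B)
r(190) - W(-21, 69) = -126/190² - (10 - 2*69) = -126*1/36100 - (10 - 138) = -63/18050 - 1*(-128) = -63/18050 + 128 = 2310337/18050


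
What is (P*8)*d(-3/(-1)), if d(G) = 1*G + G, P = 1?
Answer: 48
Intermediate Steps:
d(G) = 2*G (d(G) = G + G = 2*G)
(P*8)*d(-3/(-1)) = (1*8)*(2*(-3/(-1))) = 8*(2*(-3*(-1))) = 8*(2*3) = 8*6 = 48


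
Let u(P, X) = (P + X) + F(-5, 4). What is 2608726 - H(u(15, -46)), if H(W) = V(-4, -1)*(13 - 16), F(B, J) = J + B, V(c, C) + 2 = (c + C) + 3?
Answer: 2608714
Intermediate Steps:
V(c, C) = 1 + C + c (V(c, C) = -2 + ((c + C) + 3) = -2 + ((C + c) + 3) = -2 + (3 + C + c) = 1 + C + c)
F(B, J) = B + J
u(P, X) = -1 + P + X (u(P, X) = (P + X) + (-5 + 4) = (P + X) - 1 = -1 + P + X)
H(W) = 12 (H(W) = (1 - 1 - 4)*(13 - 16) = -4*(-3) = 12)
2608726 - H(u(15, -46)) = 2608726 - 1*12 = 2608726 - 12 = 2608714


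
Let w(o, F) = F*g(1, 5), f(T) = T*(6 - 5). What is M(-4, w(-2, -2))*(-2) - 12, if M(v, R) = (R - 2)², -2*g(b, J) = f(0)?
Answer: -20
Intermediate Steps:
f(T) = T (f(T) = T*1 = T)
g(b, J) = 0 (g(b, J) = -½*0 = 0)
w(o, F) = 0 (w(o, F) = F*0 = 0)
M(v, R) = (-2 + R)²
M(-4, w(-2, -2))*(-2) - 12 = (-2 + 0)²*(-2) - 12 = (-2)²*(-2) - 12 = 4*(-2) - 12 = -8 - 12 = -20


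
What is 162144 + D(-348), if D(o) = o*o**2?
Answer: -41982048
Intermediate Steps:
D(o) = o**3
162144 + D(-348) = 162144 + (-348)**3 = 162144 - 42144192 = -41982048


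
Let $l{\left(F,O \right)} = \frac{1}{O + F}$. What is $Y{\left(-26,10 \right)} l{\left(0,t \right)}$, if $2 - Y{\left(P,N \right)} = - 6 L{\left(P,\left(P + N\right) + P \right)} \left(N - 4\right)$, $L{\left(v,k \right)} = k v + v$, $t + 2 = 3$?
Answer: $38378$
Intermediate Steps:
$t = 1$ ($t = -2 + 3 = 1$)
$L{\left(v,k \right)} = v + k v$
$l{\left(F,O \right)} = \frac{1}{F + O}$
$Y{\left(P,N \right)} = 2 + 6 P \left(-4 + N\right) \left(1 + N + 2 P\right)$ ($Y{\left(P,N \right)} = 2 - - 6 P \left(1 + \left(\left(P + N\right) + P\right)\right) \left(N - 4\right) = 2 - - 6 P \left(1 + \left(\left(N + P\right) + P\right)\right) \left(-4 + N\right) = 2 - - 6 P \left(1 + \left(N + 2 P\right)\right) \left(-4 + N\right) = 2 - - 6 P \left(1 + N + 2 P\right) \left(-4 + N\right) = 2 - - 6 P \left(-4 + N\right) \left(1 + N + 2 P\right) = 2 + 6 P \left(-4 + N\right) \left(1 + N + 2 P\right)$)
$Y{\left(-26,10 \right)} l{\left(0,t \right)} = \frac{2 - - 624 \left(1 + 10 + 2 \left(-26\right)\right) + 6 \cdot 10 \left(-26\right) \left(1 + 10 + 2 \left(-26\right)\right)}{0 + 1} = \frac{2 - - 624 \left(1 + 10 - 52\right) + 6 \cdot 10 \left(-26\right) \left(1 + 10 - 52\right)}{1} = \left(2 - \left(-624\right) \left(-41\right) + 6 \cdot 10 \left(-26\right) \left(-41\right)\right) 1 = \left(2 - 25584 + 63960\right) 1 = 38378 \cdot 1 = 38378$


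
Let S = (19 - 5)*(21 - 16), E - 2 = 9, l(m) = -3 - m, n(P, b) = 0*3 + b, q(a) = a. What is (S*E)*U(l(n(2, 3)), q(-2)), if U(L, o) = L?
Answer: -4620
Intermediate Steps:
n(P, b) = b (n(P, b) = 0 + b = b)
E = 11 (E = 2 + 9 = 11)
S = 70 (S = 14*5 = 70)
(S*E)*U(l(n(2, 3)), q(-2)) = (70*11)*(-3 - 1*3) = 770*(-3 - 3) = 770*(-6) = -4620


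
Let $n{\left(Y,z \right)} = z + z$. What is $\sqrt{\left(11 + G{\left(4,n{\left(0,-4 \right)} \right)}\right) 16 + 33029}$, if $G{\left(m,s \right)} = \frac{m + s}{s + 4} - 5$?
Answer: $\sqrt{33141} \approx 182.05$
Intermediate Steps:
$n{\left(Y,z \right)} = 2 z$
$G{\left(m,s \right)} = -5 + \frac{m + s}{4 + s}$ ($G{\left(m,s \right)} = \frac{m + s}{4 + s} - 5 = -5 + \frac{m + s}{4 + s}$)
$\sqrt{\left(11 + G{\left(4,n{\left(0,-4 \right)} \right)}\right) 16 + 33029} = \sqrt{\left(11 + \frac{-20 + 4 - 4 \cdot 2 \left(-4\right)}{4 + 2 \left(-4\right)}\right) 16 + 33029} = \sqrt{\left(11 + \frac{-20 + 4 - -32}{4 - 8}\right) 16 + 33029} = \sqrt{\left(11 + \frac{-20 + 4 + 32}{-4}\right) 16 + 33029} = \sqrt{\left(11 - 4\right) 16 + 33029} = \sqrt{7 \cdot 16 + 33029} = \sqrt{112 + 33029} = \sqrt{33141}$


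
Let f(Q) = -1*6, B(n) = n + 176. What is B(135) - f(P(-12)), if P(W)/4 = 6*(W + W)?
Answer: 317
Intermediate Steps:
B(n) = 176 + n
P(W) = 48*W (P(W) = 4*(6*(W + W)) = 4*(6*(2*W)) = 4*(12*W) = 48*W)
f(Q) = -6
B(135) - f(P(-12)) = (176 + 135) - 1*(-6) = 311 + 6 = 317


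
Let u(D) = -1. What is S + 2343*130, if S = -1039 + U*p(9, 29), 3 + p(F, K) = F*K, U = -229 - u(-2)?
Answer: 244727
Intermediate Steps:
U = -228 (U = -229 - 1*(-1) = -229 + 1 = -228)
p(F, K) = -3 + F*K
S = -59863 (S = -1039 - 228*(-3 + 9*29) = -1039 - 228*(-3 + 261) = -1039 - 228*258 = -1039 - 58824 = -59863)
S + 2343*130 = -59863 + 2343*130 = -59863 + 304590 = 244727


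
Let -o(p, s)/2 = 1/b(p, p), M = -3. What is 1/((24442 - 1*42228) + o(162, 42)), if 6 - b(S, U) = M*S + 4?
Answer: -244/4339785 ≈ -5.6224e-5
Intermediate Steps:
b(S, U) = 2 + 3*S (b(S, U) = 6 - (-3*S + 4) = 6 - (4 - 3*S) = 6 + (-4 + 3*S) = 2 + 3*S)
o(p, s) = -2/(2 + 3*p)
1/((24442 - 1*42228) + o(162, 42)) = 1/((24442 - 1*42228) - 2/(2 + 3*162)) = 1/((24442 - 42228) - 2/(2 + 486)) = 1/(-17786 - 2/488) = 1/(-17786 - 2*1/488) = 1/(-17786 - 1/244) = 1/(-4339785/244) = -244/4339785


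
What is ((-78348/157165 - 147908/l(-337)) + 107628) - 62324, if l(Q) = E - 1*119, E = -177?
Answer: 532700726293/11630210 ≈ 45803.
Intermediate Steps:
l(Q) = -296 (l(Q) = -177 - 1*119 = -177 - 119 = -296)
((-78348/157165 - 147908/l(-337)) + 107628) - 62324 = ((-78348/157165 - 147908/(-296)) + 107628) - 62324 = ((-78348*1/157165 - 147908*(-1/296)) + 107628) - 62324 = ((-78348/157165 + 36977/74) + 107628) - 62324 = (5805692453/11630210 + 107628) - 62324 = 1257541934333/11630210 - 62324 = 532700726293/11630210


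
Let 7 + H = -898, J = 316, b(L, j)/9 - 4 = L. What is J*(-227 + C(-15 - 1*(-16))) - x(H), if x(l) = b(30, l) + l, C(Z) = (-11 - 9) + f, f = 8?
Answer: -74925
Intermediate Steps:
b(L, j) = 36 + 9*L
C(Z) = -12 (C(Z) = (-11 - 9) + 8 = -20 + 8 = -12)
H = -905 (H = -7 - 898 = -905)
x(l) = 306 + l (x(l) = (36 + 9*30) + l = (36 + 270) + l = 306 + l)
J*(-227 + C(-15 - 1*(-16))) - x(H) = 316*(-227 - 12) - (306 - 905) = 316*(-239) - 1*(-599) = -75524 + 599 = -74925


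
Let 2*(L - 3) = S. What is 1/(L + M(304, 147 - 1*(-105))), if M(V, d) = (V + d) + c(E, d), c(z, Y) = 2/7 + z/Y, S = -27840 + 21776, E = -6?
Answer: -42/103855 ≈ -0.00040441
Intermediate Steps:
S = -6064
L = -3029 (L = 3 + (1/2)*(-6064) = 3 - 3032 = -3029)
c(z, Y) = 2/7 + z/Y (c(z, Y) = 2*(1/7) + z/Y = 2/7 + z/Y)
M(V, d) = 2/7 + V + d - 6/d (M(V, d) = (V + d) + (2/7 - 6/d) = 2/7 + V + d - 6/d)
1/(L + M(304, 147 - 1*(-105))) = 1/(-3029 + (2/7 + 304 + (147 - 1*(-105)) - 6/(147 - 1*(-105)))) = 1/(-3029 + (2/7 + 304 + (147 + 105) - 6/(147 + 105))) = 1/(-3029 + (2/7 + 304 + 252 - 6/252)) = 1/(-3029 + (2/7 + 304 + 252 - 6*1/252)) = 1/(-3029 + (2/7 + 304 + 252 - 1/42)) = 1/(-3029 + 23363/42) = 1/(-103855/42) = -42/103855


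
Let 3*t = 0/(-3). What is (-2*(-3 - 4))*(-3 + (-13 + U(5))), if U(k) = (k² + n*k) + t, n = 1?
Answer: 196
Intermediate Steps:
t = 0 (t = (0/(-3))/3 = (0*(-⅓))/3 = (⅓)*0 = 0)
U(k) = k + k² (U(k) = (k² + 1*k) + 0 = (k² + k) + 0 = (k + k²) + 0 = k + k²)
(-2*(-3 - 4))*(-3 + (-13 + U(5))) = (-2*(-3 - 4))*(-3 + (-13 + 5*(1 + 5))) = (-2*(-7))*(-3 + (-13 + 5*6)) = 14*(-3 + (-13 + 30)) = 14*(-3 + 17) = 14*14 = 196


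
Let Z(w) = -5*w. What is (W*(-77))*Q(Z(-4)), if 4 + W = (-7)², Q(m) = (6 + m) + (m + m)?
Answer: -228690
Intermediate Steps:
Q(m) = 6 + 3*m (Q(m) = (6 + m) + 2*m = 6 + 3*m)
W = 45 (W = -4 + (-7)² = -4 + 49 = 45)
(W*(-77))*Q(Z(-4)) = (45*(-77))*(6 + 3*(-5*(-4))) = -3465*(6 + 3*20) = -3465*(6 + 60) = -3465*66 = -228690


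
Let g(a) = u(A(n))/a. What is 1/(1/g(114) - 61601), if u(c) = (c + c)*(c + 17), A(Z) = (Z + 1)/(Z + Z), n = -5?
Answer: -58/3572383 ≈ -1.6236e-5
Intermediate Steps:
A(Z) = (1 + Z)/(2*Z) (A(Z) = (1 + Z)/((2*Z)) = (1 + Z)*(1/(2*Z)) = (1 + Z)/(2*Z))
u(c) = 2*c*(17 + c) (u(c) = (2*c)*(17 + c) = 2*c*(17 + c))
g(a) = 348/(25*a) (g(a) = (2*((½)*(1 - 5)/(-5))*(17 + (½)*(1 - 5)/(-5)))/a = (2*((½)*(-⅕)*(-4))*(17 + (½)*(-⅕)*(-4)))/a = (2*(⅖)*(17 + ⅖))/a = (2*(⅖)*(87/5))/a = 348/(25*a))
1/(1/g(114) - 61601) = 1/(1/((348/25)/114) - 61601) = 1/(1/((348/25)*(1/114)) - 61601) = 1/(1/(58/475) - 61601) = 1/(475/58 - 61601) = 1/(-3572383/58) = -58/3572383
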